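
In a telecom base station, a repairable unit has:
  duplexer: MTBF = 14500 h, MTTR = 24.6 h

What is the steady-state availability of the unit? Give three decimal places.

0.998

A(duplexer) = MTBF/(MTBF+MTTR) = 14500/(14500+24.6) = 0.998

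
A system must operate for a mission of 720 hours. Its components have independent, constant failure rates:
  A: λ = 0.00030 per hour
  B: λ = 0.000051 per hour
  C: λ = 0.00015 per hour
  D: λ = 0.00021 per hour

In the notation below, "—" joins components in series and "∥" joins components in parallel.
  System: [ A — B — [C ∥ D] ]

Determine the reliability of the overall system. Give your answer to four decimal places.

R(A) = exp(−0.00030 × 720) = 0.805735
R(B) = exp(−0.000051 × 720) = 0.963946
R(C) = exp(−0.00015 × 720) = 0.897628
R(D) = exp(−0.00021 × 720) = 0.859676
Parallel (C and D): 1 − (1 − 0.897628)(1 − 0.859676) = 0.985635
Series (A, B, and [0.985635]): 0.805735 × 0.963946 × 0.985635 = 0.7655

0.7655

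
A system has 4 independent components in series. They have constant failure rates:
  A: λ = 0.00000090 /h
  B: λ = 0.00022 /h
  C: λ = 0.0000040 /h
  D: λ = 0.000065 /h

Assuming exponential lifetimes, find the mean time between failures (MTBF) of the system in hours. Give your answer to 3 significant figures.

3450

Series of exponential components: λ_sys = Σ λ_i
λ_sys = 0.00000090 + 0.00022 + 0.0000040 + 0.000065 = 2.8990e-04 /h
MTBF = 1 / λ_sys = 3450 h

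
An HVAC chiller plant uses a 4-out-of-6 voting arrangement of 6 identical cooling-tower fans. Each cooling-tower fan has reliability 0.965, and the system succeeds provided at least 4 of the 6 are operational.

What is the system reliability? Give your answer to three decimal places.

0.999

R = Σ_{i=4}^{6} C(6,i) p^i (1−p)^{6−i} with p = 0.965
C(6,4)·0.965^4·0.035^2 = 0.01593
C(6,5)·0.965^5·0.035^1 = 0.17573
C(6,6)·0.965^6·0.035^0 = 0.80754
Sum = 0.999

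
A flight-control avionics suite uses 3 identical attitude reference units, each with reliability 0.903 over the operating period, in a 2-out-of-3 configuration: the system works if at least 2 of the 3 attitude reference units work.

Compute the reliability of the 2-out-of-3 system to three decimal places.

R = Σ_{i=2}^{3} C(3,i) p^i (1−p)^{3−i} with p = 0.903
C(3,2)·0.903^2·0.097^1 = 0.23728
C(3,3)·0.903^3·0.097^0 = 0.73631
Sum = 0.974

0.974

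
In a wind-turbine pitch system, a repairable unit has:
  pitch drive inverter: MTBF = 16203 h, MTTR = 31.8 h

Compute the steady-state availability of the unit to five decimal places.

A(pitch drive inverter) = MTBF/(MTBF+MTTR) = 16203/(16203+31.8) = 0.99804

0.99804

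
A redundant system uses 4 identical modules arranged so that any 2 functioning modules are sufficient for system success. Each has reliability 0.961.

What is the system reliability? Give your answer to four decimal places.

0.9998

R = Σ_{i=2}^{4} C(4,i) p^i (1−p)^{4−i} with p = 0.961
C(4,2)·0.961^2·0.039^2 = 0.008428
C(4,3)·0.961^3·0.039^1 = 0.138451
C(4,4)·0.961^4·0.039^0 = 0.852891
Sum = 0.9998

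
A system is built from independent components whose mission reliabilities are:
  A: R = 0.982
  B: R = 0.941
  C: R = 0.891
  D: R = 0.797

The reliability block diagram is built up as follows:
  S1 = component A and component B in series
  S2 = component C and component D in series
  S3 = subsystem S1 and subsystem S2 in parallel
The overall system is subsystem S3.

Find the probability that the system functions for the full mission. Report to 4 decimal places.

0.9780

Series (A and B): 0.982000 × 0.941000 = 0.924062
Series (C and D): 0.891000 × 0.797000 = 0.710127
Parallel ([0.924062] and [0.710127]): 1 − (1 − 0.924062)(1 − 0.710127) = 0.9780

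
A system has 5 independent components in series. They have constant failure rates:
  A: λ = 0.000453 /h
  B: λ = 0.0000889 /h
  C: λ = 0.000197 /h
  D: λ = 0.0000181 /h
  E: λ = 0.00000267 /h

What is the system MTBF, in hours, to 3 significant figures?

Series of exponential components: λ_sys = Σ λ_i
λ_sys = 0.000453 + 0.0000889 + 0.000197 + 0.0000181 + 0.00000267 = 7.5967e-04 /h
MTBF = 1 / λ_sys = 1320 h

1320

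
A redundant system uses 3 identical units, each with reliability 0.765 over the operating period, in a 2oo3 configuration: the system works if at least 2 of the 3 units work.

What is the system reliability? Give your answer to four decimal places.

R = Σ_{i=2}^{3} C(3,i) p^i (1−p)^{3−i} with p = 0.765
C(3,2)·0.765^2·0.235^1 = 0.412584
C(3,3)·0.765^3·0.235^0 = 0.447697
Sum = 0.8603

0.8603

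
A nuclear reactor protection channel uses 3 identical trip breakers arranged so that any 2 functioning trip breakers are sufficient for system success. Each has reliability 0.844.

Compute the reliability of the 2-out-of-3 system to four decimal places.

R = Σ_{i=2}^{3} C(3,i) p^i (1−p)^{3−i} with p = 0.844
C(3,2)·0.844^2·0.156^1 = 0.333373
C(3,3)·0.844^3·0.156^0 = 0.601212
Sum = 0.9346

0.9346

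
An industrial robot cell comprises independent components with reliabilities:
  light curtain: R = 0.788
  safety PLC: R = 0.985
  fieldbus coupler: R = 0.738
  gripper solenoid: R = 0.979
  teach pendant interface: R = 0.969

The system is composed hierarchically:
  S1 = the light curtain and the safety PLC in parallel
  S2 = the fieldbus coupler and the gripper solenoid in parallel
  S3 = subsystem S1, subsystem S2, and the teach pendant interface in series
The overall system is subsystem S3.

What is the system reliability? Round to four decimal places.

0.9606

Parallel (light curtain and safety PLC): 1 − (1 − 0.788000)(1 − 0.985000) = 0.996820
Parallel (fieldbus coupler and gripper solenoid): 1 − (1 − 0.738000)(1 − 0.979000) = 0.994498
Series ([0.996820], [0.994498], and teach pendant interface): 0.996820 × 0.994498 × 0.969000 = 0.9606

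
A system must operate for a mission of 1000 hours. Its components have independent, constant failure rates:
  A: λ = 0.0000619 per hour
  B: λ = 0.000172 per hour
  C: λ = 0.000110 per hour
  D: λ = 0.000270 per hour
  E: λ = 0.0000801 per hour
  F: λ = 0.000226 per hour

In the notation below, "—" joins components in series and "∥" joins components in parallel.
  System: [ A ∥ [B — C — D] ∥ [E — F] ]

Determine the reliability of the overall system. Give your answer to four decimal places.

0.9933

R(A) = exp(−0.0000619 × 1000) = 0.939977
R(B) = exp(−0.000172 × 1000) = 0.841979
R(C) = exp(−0.000110 × 1000) = 0.895834
R(D) = exp(−0.000270 × 1000) = 0.763379
R(E) = exp(−0.0000801 × 1000) = 0.923024
R(F) = exp(−0.000226 × 1000) = 0.797718
Series (B, C, and D): 0.841979 × 0.895834 × 0.763379 = 0.575796
Series (E and F): 0.923024 × 0.797718 = 0.736313
Parallel (A, [0.575796], and [0.736313]): 1 − (1 − 0.939977)(1 − 0.575796)(1 − 0.736313) = 0.9933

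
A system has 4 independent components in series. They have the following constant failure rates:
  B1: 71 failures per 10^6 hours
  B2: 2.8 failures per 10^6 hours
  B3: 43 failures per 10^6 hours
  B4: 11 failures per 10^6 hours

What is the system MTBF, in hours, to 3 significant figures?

Series of exponential components: λ_sys = Σ λ_i
λ_sys = 0.000071 + 0.0000028 + 0.000043 + 0.000011 = 1.2780e-04 /h
MTBF = 1 / λ_sys = 7820 h

7820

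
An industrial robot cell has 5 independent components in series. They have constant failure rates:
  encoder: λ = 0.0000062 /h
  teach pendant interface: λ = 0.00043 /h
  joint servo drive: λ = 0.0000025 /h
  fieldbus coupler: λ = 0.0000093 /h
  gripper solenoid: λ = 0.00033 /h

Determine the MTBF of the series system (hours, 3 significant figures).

1290

Series of exponential components: λ_sys = Σ λ_i
λ_sys = 0.0000062 + 0.00043 + 0.0000025 + 0.0000093 + 0.00033 = 7.7800e-04 /h
MTBF = 1 / λ_sys = 1290 h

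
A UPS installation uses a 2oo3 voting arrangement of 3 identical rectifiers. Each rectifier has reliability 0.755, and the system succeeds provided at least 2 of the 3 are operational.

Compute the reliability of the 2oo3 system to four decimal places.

R = Σ_{i=2}^{3} C(3,i) p^i (1−p)^{3−i} with p = 0.755
C(3,2)·0.755^2·0.245^1 = 0.418968
C(3,3)·0.755^3·0.245^0 = 0.430369
Sum = 0.8493

0.8493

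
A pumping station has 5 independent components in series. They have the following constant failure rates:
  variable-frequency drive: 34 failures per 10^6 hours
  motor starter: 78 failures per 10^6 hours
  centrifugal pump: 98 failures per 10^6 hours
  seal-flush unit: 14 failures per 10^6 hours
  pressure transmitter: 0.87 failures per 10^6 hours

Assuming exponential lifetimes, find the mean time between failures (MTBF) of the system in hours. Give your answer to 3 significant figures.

Series of exponential components: λ_sys = Σ λ_i
λ_sys = 0.000034 + 0.000078 + 0.000098 + 0.000014 + 0.00000087 = 2.2487e-04 /h
MTBF = 1 / λ_sys = 4450 h

4450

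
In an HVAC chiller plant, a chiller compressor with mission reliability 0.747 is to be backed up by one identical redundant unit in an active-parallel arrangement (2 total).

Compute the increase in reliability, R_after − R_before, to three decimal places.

R_before = 0.747
R_after = 1 − (1 − 0.747)^2 = 0.936
ΔR = 0.936 − 0.747 = 0.189

0.189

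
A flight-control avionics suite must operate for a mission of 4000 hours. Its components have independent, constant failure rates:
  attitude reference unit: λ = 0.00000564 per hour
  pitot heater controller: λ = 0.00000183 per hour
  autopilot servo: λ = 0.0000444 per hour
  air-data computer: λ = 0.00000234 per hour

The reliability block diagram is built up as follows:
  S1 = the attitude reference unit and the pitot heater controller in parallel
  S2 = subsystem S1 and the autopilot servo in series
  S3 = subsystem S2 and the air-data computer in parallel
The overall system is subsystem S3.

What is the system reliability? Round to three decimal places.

0.998

R(attitude reference unit) = exp(−0.00000564 × 4000) = 0.97769
R(pitot heater controller) = exp(−0.00000183 × 4000) = 0.99271
R(autopilot servo) = exp(−0.0000444 × 4000) = 0.83728
R(air-data computer) = exp(−0.00000234 × 4000) = 0.99068
Parallel (attitude reference unit and pitot heater controller): 1 − (1 − 0.97769)(1 − 0.99271) = 0.99984
Series ([0.99984] and autopilot servo): 0.99984 × 0.83728 = 0.83715
Parallel ([0.83715] and air-data computer): 1 − (1 − 0.83715)(1 − 0.99068) = 0.998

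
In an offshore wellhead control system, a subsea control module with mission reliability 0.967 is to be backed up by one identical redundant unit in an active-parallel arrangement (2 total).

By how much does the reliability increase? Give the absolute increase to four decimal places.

0.0319

R_before = 0.967
R_after = 1 − (1 − 0.967)^2 = 0.9989
ΔR = 0.9989 − 0.967 = 0.0319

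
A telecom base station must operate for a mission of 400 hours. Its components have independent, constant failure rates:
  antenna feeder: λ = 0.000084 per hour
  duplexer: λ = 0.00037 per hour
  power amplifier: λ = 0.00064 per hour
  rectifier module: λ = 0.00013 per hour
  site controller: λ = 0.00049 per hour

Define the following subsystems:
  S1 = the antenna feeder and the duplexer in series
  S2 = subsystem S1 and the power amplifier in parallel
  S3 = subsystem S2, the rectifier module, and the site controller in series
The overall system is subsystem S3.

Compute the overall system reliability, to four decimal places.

R(antenna feeder) = exp(−0.000084 × 400) = 0.966958
R(duplexer) = exp(−0.00037 × 400) = 0.862431
R(power amplifier) = exp(−0.00064 × 400) = 0.774142
R(rectifier module) = exp(−0.00013 × 400) = 0.949329
R(site controller) = exp(−0.00049 × 400) = 0.822012
Series (antenna feeder and duplexer): 0.966958 × 0.862431 = 0.833935
Parallel ([0.833935] and power amplifier): 1 − (1 − 0.833935)(1 − 0.774142) = 0.962493
Series ([0.962493], rectifier module, and site controller): 0.962493 × 0.949329 × 0.822012 = 0.7511

0.7511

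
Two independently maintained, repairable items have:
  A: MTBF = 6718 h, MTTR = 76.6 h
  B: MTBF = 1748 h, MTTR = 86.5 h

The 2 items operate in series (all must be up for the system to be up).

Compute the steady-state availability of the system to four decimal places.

0.9421

A(A) = MTBF/(MTBF+MTTR) = 6718/(6718+76.6) = 0.988726
A(B) = MTBF/(MTBF+MTTR) = 1748/(1748+86.5) = 0.952848
Series availability: 0.988726 × 0.952848 = 0.9421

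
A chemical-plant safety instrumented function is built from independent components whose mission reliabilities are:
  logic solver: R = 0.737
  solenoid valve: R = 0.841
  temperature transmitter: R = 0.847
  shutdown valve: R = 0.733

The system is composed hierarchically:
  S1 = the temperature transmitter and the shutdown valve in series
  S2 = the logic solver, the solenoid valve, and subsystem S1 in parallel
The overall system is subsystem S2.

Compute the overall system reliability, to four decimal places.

0.9841

Series (temperature transmitter and shutdown valve): 0.847000 × 0.733000 = 0.620851
Parallel (logic solver, solenoid valve, and [0.620851]): 1 − (1 − 0.737000)(1 − 0.841000)(1 − 0.620851) = 0.9841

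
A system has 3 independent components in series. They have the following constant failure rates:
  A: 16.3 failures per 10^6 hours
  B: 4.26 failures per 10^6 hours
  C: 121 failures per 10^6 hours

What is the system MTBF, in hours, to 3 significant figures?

7060

Series of exponential components: λ_sys = Σ λ_i
λ_sys = 0.0000163 + 0.00000426 + 0.000121 = 1.4156e-04 /h
MTBF = 1 / λ_sys = 7060 h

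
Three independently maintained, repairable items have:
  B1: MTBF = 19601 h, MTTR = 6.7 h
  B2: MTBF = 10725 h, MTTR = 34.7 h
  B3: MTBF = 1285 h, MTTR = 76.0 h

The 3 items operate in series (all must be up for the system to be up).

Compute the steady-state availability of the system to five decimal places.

A(B1) = MTBF/(MTBF+MTTR) = 19601/(19601+6.7) = 0.999658
A(B2) = MTBF/(MTBF+MTTR) = 10725/(10725+34.7) = 0.996775
A(B3) = MTBF/(MTBF+MTTR) = 1285/(1285+76.0) = 0.944159
Series availability: 0.999658 × 0.996775 × 0.944159 = 0.94079

0.94079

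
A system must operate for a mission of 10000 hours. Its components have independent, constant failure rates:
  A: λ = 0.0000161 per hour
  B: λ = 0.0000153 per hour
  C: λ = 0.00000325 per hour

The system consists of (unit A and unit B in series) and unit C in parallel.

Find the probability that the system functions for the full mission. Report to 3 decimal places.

R(A) = exp(−0.0000161 × 10000) = 0.85129
R(B) = exp(−0.0000153 × 10000) = 0.85813
R(C) = exp(−0.00000325 × 10000) = 0.96802
Series (A and B): 0.85129 × 0.85813 = 0.73052
Parallel ([0.73052] and C): 1 − (1 − 0.73052)(1 − 0.96802) = 0.991

0.991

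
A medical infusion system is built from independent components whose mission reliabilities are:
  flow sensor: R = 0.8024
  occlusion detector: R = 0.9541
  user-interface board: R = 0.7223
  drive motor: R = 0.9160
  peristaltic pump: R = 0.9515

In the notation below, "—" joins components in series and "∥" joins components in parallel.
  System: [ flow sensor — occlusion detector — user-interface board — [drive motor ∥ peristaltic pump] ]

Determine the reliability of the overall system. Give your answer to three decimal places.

Parallel (drive motor and peristaltic pump): 1 − (1 − 0.91600)(1 − 0.95150) = 0.99593
Series (flow sensor, occlusion detector, user-interface board, and [0.99593]): 0.80240 × 0.95410 × 0.72230 × 0.99593 = 0.551

0.551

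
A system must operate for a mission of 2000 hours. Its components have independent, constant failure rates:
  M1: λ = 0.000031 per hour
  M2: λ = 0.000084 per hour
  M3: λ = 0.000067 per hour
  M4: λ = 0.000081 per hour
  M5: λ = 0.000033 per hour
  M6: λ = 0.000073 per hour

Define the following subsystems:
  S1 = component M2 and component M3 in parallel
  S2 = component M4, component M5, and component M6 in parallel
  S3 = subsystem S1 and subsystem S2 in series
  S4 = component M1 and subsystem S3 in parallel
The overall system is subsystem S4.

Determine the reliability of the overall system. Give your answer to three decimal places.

R(M1) = exp(−0.000031 × 2000) = 0.93988
R(M2) = exp(−0.000084 × 2000) = 0.84535
R(M3) = exp(−0.000067 × 2000) = 0.87459
R(M4) = exp(−0.000081 × 2000) = 0.85044
R(M5) = exp(−0.000033 × 2000) = 0.93613
R(M6) = exp(−0.000073 × 2000) = 0.86416
Parallel (M2 and M3): 1 − (1 − 0.84535)(1 − 0.87459) = 0.98061
Parallel (M4, M5, and M6): 1 − (1 − 0.85044)(1 − 0.93613)(1 − 0.86416) = 0.99870
Series ([0.98061] and [0.99870]): 0.98061 × 0.99870 = 0.97934
Parallel (M1 and [0.97934]): 1 − (1 − 0.93988)(1 − 0.97934) = 0.999

0.999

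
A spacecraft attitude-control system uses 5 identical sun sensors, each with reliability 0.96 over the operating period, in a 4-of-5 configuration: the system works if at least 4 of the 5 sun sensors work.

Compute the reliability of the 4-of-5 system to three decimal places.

R = Σ_{i=4}^{5} C(5,i) p^i (1−p)^{5−i} with p = 0.96
C(5,4)·0.96^4·0.04^1 = 0.16987
C(5,5)·0.96^5·0.04^0 = 0.81537
Sum = 0.985

0.985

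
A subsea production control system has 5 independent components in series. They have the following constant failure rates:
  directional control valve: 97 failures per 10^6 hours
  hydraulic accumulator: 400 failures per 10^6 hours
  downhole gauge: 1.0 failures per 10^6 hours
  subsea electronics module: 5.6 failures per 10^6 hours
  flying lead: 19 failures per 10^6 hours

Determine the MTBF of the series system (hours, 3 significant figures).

Series of exponential components: λ_sys = Σ λ_i
λ_sys = 0.000097 + 0.00040 + 0.0000010 + 0.0000056 + 0.000019 = 5.2260e-04 /h
MTBF = 1 / λ_sys = 1910 h

1910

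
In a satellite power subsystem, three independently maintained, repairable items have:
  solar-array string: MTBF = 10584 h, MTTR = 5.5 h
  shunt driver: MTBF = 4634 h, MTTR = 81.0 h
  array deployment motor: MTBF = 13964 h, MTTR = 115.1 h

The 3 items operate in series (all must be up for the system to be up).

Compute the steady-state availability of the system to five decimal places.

A(solar-array string) = MTBF/(MTBF+MTTR) = 10584/(10584+5.5) = 0.999481
A(shunt driver) = MTBF/(MTBF+MTTR) = 4634/(4634+81.0) = 0.982821
A(array deployment motor) = MTBF/(MTBF+MTTR) = 13964/(13964+115.1) = 0.991825
Series availability: 0.999481 × 0.982821 × 0.991825 = 0.97428

0.97428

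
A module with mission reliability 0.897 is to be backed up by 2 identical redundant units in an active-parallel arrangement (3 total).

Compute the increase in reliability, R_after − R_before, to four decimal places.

R_before = 0.897
R_after = 1 − (1 − 0.897)^3 = 0.9989
ΔR = 0.9989 − 0.897 = 0.1019

0.1019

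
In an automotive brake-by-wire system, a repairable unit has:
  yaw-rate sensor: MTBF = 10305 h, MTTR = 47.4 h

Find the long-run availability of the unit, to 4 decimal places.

0.9954

A(yaw-rate sensor) = MTBF/(MTBF+MTTR) = 10305/(10305+47.4) = 0.9954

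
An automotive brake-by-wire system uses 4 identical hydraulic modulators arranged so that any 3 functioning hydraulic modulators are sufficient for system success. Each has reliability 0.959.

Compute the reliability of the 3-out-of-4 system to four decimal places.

R = Σ_{i=3}^{4} C(4,i) p^i (1−p)^{4−i} with p = 0.959
C(4,3)·0.959^3·0.041^1 = 0.144644
C(4,4)·0.959^4·0.041^0 = 0.845813
Sum = 0.9905

0.9905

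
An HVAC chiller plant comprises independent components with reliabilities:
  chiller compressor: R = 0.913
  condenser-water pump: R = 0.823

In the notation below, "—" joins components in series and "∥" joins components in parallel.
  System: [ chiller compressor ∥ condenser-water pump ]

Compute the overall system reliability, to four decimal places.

Parallel (chiller compressor and condenser-water pump): 1 − (1 − 0.913000)(1 − 0.823000) = 0.9846

0.9846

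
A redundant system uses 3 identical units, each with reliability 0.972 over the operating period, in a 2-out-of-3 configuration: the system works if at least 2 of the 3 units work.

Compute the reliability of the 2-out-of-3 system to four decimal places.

R = Σ_{i=2}^{3} C(3,i) p^i (1−p)^{3−i} with p = 0.972
C(3,2)·0.972^2·0.028^1 = 0.079362
C(3,3)·0.972^3·0.028^0 = 0.918330
Sum = 0.9977

0.9977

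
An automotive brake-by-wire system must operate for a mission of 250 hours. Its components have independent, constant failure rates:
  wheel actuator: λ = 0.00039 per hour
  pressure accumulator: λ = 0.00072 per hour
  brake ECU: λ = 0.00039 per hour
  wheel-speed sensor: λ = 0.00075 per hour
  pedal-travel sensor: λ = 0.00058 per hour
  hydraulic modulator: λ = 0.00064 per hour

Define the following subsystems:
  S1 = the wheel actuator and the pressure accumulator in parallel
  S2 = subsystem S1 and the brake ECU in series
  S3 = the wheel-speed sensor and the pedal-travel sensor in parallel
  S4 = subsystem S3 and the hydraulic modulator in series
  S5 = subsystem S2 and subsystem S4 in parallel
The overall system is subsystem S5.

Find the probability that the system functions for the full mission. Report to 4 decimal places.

0.9821

R(wheel actuator) = exp(−0.00039 × 250) = 0.907102
R(pressure accumulator) = exp(−0.00072 × 250) = 0.835270
R(brake ECU) = exp(−0.00039 × 250) = 0.907102
R(wheel-speed sensor) = exp(−0.00075 × 250) = 0.829029
R(pedal-travel sensor) = exp(−0.00058 × 250) = 0.865022
R(hydraulic modulator) = exp(−0.00064 × 250) = 0.852144
Parallel (wheel actuator and pressure accumulator): 1 − (1 − 0.907102)(1 − 0.835270) = 0.984697
Series ([0.984697] and brake ECU): 0.984697 × 0.907102 = 0.893221
Parallel (wheel-speed sensor and pedal-travel sensor): 1 − (1 − 0.829029)(1 − 0.865022) = 0.976923
Series ([0.976923] and hydraulic modulator): 0.976923 × 0.852144 = 0.832479
Parallel ([0.893221] and [0.832479]): 1 − (1 − 0.893221)(1 − 0.832479) = 0.9821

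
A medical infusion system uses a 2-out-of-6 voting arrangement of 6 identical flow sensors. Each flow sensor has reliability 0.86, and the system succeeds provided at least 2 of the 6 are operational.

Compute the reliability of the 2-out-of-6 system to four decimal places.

R = Σ_{i=2}^{6} C(6,i) p^i (1−p)^{6−i} with p = 0.86
C(6,2)·0.86^2·0.14^4 = 0.004262
C(6,3)·0.86^3·0.14^3 = 0.034907
C(6,4)·0.86^4·0.14^2 = 0.160820
C(6,5)·0.86^5·0.14^1 = 0.395159
C(6,6)·0.86^6·0.14^0 = 0.404567
Sum = 0.9997

0.9997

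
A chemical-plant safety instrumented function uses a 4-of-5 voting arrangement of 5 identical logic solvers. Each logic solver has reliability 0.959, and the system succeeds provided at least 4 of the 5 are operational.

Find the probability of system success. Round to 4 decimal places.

R = Σ_{i=4}^{5} C(5,i) p^i (1−p)^{5−i} with p = 0.959
C(5,4)·0.959^4·0.041^1 = 0.173392
C(5,5)·0.959^5·0.041^0 = 0.811135
Sum = 0.9845

0.9845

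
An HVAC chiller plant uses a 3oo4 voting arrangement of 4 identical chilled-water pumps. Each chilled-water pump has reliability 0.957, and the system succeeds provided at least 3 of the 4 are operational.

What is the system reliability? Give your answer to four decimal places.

R = Σ_{i=3}^{4} C(4,i) p^i (1−p)^{4−i} with p = 0.957
C(4,3)·0.957^3·0.043^1 = 0.150752
C(4,4)·0.957^4·0.043^0 = 0.838779
Sum = 0.9895

0.9895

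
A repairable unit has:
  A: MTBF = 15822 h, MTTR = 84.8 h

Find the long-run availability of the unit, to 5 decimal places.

A(A) = MTBF/(MTBF+MTTR) = 15822/(15822+84.8) = 0.99467

0.99467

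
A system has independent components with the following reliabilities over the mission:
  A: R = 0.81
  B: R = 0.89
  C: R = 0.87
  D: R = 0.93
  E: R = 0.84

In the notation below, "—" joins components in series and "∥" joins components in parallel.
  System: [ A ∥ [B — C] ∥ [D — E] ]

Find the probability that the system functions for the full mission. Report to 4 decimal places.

Series (B and C): 0.890000 × 0.870000 = 0.774300
Series (D and E): 0.930000 × 0.840000 = 0.781200
Parallel (A, [0.774300], and [0.781200]): 1 − (1 − 0.810000)(1 − 0.774300)(1 − 0.781200) = 0.9906

0.9906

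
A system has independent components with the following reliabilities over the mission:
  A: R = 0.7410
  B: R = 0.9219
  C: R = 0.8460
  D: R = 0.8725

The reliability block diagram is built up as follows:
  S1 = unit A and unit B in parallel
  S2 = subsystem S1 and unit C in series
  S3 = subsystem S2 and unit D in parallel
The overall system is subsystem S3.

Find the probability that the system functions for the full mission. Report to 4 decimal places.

0.9782

Parallel (A and B): 1 − (1 − 0.741000)(1 − 0.921900) = 0.979772
Series ([0.979772] and C): 0.979772 × 0.846000 = 0.828887
Parallel ([0.828887] and D): 1 − (1 − 0.828887)(1 − 0.872500) = 0.9782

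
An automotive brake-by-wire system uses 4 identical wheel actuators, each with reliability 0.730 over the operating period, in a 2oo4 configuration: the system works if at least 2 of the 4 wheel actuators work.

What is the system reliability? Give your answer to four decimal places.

R = Σ_{i=2}^{4} C(4,i) p^i (1−p)^{4−i} with p = 0.730
C(4,2)·0.730^2·0.270^2 = 0.233090
C(4,3)·0.730^3·0.270^1 = 0.420138
C(4,4)·0.730^4·0.270^0 = 0.283982
Sum = 0.9372

0.9372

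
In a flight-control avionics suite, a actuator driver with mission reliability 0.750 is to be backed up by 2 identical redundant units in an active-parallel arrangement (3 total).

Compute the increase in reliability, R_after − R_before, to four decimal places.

R_before = 0.750
R_after = 1 − (1 − 0.750)^3 = 0.9844
ΔR = 0.9844 − 0.750 = 0.2344

0.2344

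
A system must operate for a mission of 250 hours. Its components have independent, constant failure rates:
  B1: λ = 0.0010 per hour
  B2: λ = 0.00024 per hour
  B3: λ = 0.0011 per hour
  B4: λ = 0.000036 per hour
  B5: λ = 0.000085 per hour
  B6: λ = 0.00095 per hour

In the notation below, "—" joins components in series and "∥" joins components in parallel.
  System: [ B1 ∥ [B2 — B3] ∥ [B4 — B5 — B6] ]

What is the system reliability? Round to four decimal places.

0.9852

R(B1) = exp(−0.0010 × 250) = 0.778801
R(B2) = exp(−0.00024 × 250) = 0.941765
R(B3) = exp(−0.0011 × 250) = 0.759572
R(B4) = exp(−0.000036 × 250) = 0.991040
R(B5) = exp(−0.000085 × 250) = 0.978974
R(B6) = exp(−0.00095 × 250) = 0.788597
Series (B2 and B3): 0.941765 × 0.759572 = 0.715338
Series (B4, B5, and B6): 0.991040 × 0.978974 × 0.788597 = 0.765099
Parallel (B1, [0.715338], and [0.765099]): 1 − (1 − 0.778801)(1 − 0.715338)(1 − 0.765099) = 0.9852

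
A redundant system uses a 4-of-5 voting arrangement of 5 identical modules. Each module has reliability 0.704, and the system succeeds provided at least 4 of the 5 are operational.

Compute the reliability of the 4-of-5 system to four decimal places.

R = Σ_{i=4}^{5} C(5,i) p^i (1−p)^{5−i} with p = 0.704
C(5,4)·0.704^4·0.296^1 = 0.363540
C(5,5)·0.704^5·0.296^0 = 0.172927
Sum = 0.5365

0.5365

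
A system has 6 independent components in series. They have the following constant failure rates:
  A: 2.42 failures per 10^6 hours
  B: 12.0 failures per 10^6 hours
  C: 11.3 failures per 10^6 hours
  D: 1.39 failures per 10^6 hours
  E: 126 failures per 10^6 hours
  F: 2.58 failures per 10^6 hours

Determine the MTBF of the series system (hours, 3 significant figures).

Series of exponential components: λ_sys = Σ λ_i
λ_sys = 0.00000242 + 0.0000120 + 0.0000113 + 0.00000139 + 0.000126 + 0.00000258 = 1.5569e-04 /h
MTBF = 1 / λ_sys = 6420 h

6420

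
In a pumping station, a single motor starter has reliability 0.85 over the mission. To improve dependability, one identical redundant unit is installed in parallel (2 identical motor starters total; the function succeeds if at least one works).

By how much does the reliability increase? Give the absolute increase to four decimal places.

R_before = 0.85
R_after = 1 − (1 − 0.85)^2 = 0.9775
ΔR = 0.9775 − 0.85 = 0.1275

0.1275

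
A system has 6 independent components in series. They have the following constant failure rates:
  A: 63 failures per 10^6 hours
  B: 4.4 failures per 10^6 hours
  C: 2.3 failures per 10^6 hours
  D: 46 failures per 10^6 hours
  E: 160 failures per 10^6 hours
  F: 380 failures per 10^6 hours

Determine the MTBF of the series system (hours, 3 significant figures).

Series of exponential components: λ_sys = Σ λ_i
λ_sys = 0.000063 + 0.0000044 + 0.0000023 + 0.000046 + 0.00016 + 0.00038 = 6.5570e-04 /h
MTBF = 1 / λ_sys = 1530 h

1530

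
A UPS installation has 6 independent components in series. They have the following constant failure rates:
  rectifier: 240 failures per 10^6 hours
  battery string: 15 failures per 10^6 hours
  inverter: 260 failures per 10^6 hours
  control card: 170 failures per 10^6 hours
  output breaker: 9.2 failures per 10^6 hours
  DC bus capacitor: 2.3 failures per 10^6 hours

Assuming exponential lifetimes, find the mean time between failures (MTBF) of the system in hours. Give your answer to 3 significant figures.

Series of exponential components: λ_sys = Σ λ_i
λ_sys = 0.00024 + 0.000015 + 0.00026 + 0.00017 + 0.0000092 + 0.0000023 = 6.9650e-04 /h
MTBF = 1 / λ_sys = 1440 h

1440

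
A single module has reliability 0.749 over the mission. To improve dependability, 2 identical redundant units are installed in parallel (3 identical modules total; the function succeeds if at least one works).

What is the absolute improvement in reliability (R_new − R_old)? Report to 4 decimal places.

R_before = 0.749
R_after = 1 − (1 − 0.749)^3 = 0.9842
ΔR = 0.9842 − 0.749 = 0.2352

0.2352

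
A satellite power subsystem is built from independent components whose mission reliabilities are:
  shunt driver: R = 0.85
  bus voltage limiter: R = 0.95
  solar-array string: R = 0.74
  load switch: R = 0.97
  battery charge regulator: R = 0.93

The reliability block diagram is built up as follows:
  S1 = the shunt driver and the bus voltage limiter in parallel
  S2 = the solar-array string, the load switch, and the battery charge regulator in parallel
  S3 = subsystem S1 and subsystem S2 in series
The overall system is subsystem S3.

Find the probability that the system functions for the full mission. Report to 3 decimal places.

Parallel (shunt driver and bus voltage limiter): 1 − (1 − 0.85000)(1 − 0.95000) = 0.99250
Parallel (solar-array string, load switch, and battery charge regulator): 1 − (1 − 0.74000)(1 − 0.97000)(1 − 0.93000) = 0.99945
Series ([0.99250] and [0.99945]): 0.99250 × 0.99945 = 0.992

0.992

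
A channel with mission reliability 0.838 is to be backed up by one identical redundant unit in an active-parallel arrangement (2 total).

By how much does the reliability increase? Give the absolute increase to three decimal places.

R_before = 0.838
R_after = 1 − (1 − 0.838)^2 = 0.974
ΔR = 0.974 − 0.838 = 0.136

0.136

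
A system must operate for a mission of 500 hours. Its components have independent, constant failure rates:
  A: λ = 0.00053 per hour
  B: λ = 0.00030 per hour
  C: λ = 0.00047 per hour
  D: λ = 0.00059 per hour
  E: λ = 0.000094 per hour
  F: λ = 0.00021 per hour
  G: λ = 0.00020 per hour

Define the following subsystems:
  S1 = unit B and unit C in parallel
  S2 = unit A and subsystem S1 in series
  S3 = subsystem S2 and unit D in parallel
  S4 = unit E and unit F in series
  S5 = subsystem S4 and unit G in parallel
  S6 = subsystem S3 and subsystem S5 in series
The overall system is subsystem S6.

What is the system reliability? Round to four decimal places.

R(A) = exp(−0.00053 × 500) = 0.767206
R(B) = exp(−0.00030 × 500) = 0.860708
R(C) = exp(−0.00047 × 500) = 0.790571
R(D) = exp(−0.00059 × 500) = 0.744532
R(E) = exp(−0.000094 × 500) = 0.954087
R(F) = exp(−0.00021 × 500) = 0.900325
R(G) = exp(−0.00020 × 500) = 0.904837
Parallel (B and C): 1 − (1 − 0.860708)(1 − 0.790571) = 0.970828
Series (A and [0.970828]): 0.767206 × 0.970828 = 0.744825
Parallel ([0.744825] and D): 1 − (1 − 0.744825)(1 − 0.744532) = 0.934811
Series (E and F): 0.954087 × 0.900325 = 0.858988
Parallel ([0.858988] and G): 1 − (1 − 0.858988)(1 − 0.904837) = 0.986581
Series ([0.934811] and [0.986581]): 0.934811 × 0.986581 = 0.9223

0.9223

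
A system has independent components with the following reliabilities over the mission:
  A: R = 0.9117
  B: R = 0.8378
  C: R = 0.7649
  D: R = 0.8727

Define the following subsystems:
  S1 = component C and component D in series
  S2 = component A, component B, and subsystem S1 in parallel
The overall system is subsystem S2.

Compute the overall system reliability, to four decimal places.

Series (C and D): 0.764900 × 0.872700 = 0.667528
Parallel (A, B, and [0.667528]): 1 − (1 − 0.911700)(1 − 0.837800)(1 − 0.667528) = 0.9952

0.9952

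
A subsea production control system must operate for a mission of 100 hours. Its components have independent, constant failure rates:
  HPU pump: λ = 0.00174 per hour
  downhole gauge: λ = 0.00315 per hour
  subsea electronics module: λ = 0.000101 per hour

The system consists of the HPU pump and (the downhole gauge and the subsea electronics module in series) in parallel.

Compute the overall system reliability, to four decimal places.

R(HPU pump) = exp(−0.00174 × 100) = 0.840297
R(downhole gauge) = exp(−0.00315 × 100) = 0.729789
R(subsea electronics module) = exp(−0.000101 × 100) = 0.989951
Series (downhole gauge and subsea electronics module): 0.729789 × 0.989951 = 0.722455
Parallel (HPU pump and [0.722455]): 1 − (1 − 0.840297)(1 − 0.722455) = 0.9557

0.9557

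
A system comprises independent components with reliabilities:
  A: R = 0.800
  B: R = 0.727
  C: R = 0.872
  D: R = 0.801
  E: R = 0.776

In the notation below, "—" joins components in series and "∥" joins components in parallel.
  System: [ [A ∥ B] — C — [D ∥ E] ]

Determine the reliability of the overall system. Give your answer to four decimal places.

Parallel (A and B): 1 − (1 − 0.800000)(1 − 0.727000) = 0.945400
Parallel (D and E): 1 − (1 − 0.801000)(1 − 0.776000) = 0.955424
Series ([0.945400], C, and [0.955424]): 0.945400 × 0.872000 × 0.955424 = 0.7876

0.7876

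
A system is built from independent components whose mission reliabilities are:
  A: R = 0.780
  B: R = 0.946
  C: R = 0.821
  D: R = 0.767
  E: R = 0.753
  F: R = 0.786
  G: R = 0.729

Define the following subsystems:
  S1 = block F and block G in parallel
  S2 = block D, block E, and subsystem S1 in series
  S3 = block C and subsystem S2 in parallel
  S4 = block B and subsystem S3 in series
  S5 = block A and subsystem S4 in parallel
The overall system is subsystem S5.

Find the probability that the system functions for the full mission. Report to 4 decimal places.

0.9711

Parallel (F and G): 1 − (1 − 0.786000)(1 − 0.729000) = 0.942006
Series (D, E, and [0.942006]): 0.767000 × 0.753000 × 0.942006 = 0.544057
Parallel (C and [0.544057]): 1 − (1 − 0.821000)(1 − 0.544057) = 0.918386
Series (B and [0.918386]): 0.946000 × 0.918386 = 0.868793
Parallel (A and [0.868793]): 1 − (1 − 0.780000)(1 − 0.868793) = 0.9711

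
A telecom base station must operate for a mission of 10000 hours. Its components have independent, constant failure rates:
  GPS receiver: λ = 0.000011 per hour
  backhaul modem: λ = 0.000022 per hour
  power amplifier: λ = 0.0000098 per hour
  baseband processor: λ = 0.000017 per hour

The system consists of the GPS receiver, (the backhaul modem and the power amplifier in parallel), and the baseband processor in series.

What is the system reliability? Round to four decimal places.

R(GPS receiver) = exp(−0.000011 × 10000) = 0.895834
R(backhaul modem) = exp(−0.000022 × 10000) = 0.802519
R(power amplifier) = exp(−0.0000098 × 10000) = 0.906649
R(baseband processor) = exp(−0.000017 × 10000) = 0.843665
Parallel (backhaul modem and power amplifier): 1 − (1 − 0.802519)(1 − 0.906649) = 0.981565
Series (GPS receiver, [0.981565], and baseband processor): 0.895834 × 0.981565 × 0.843665 = 0.7419

0.7419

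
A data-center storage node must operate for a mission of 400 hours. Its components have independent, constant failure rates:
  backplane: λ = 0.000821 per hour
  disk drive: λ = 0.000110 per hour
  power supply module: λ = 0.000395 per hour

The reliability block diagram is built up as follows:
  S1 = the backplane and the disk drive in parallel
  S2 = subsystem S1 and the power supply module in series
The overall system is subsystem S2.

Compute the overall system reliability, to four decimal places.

0.8436

R(backplane) = exp(−0.000821 × 400) = 0.720075
R(disk drive) = exp(−0.000110 × 400) = 0.956954
R(power supply module) = exp(−0.000395 × 400) = 0.853850
Parallel (backplane and disk drive): 1 − (1 − 0.720075)(1 − 0.956954) = 0.987950
Series ([0.987950] and power supply module): 0.987950 × 0.853850 = 0.8436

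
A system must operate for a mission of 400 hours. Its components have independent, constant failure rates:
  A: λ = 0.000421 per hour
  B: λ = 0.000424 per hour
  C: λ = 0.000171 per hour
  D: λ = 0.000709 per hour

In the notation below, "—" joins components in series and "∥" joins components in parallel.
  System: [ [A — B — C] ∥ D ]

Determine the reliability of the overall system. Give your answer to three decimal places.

R(A) = exp(−0.000421 × 400) = 0.84502
R(B) = exp(−0.000424 × 400) = 0.84400
R(C) = exp(−0.000171 × 400) = 0.93389
R(D) = exp(−0.000709 × 400) = 0.75307
Series (A, B, and C): 0.84502 × 0.84400 × 0.93389 = 0.66605
Parallel ([0.66605] and D): 1 − (1 − 0.66605)(1 − 0.75307) = 0.918

0.918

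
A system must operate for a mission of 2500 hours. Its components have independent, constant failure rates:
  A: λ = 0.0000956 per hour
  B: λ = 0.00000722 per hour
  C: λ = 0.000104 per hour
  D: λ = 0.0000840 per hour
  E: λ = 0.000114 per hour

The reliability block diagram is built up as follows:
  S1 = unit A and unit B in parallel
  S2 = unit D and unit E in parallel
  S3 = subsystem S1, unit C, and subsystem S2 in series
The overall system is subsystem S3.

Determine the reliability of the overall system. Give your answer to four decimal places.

0.7320

R(A) = exp(−0.0000956 × 2500) = 0.787415
R(B) = exp(−0.00000722 × 2500) = 0.982112
R(C) = exp(−0.000104 × 2500) = 0.771052
R(D) = exp(−0.0000840 × 2500) = 0.810584
R(E) = exp(−0.000114 × 2500) = 0.752014
Parallel (A and B): 1 − (1 − 0.787415)(1 − 0.982112) = 0.996197
Parallel (D and E): 1 − (1 − 0.810584)(1 − 0.752014) = 0.953027
Series ([0.996197], C, and [0.953027]): 0.996197 × 0.771052 × 0.953027 = 0.7320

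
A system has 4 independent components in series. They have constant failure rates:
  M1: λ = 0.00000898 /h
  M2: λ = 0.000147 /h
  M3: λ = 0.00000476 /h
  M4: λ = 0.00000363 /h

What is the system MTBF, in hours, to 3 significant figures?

Series of exponential components: λ_sys = Σ λ_i
λ_sys = 0.00000898 + 0.000147 + 0.00000476 + 0.00000363 = 1.6437e-04 /h
MTBF = 1 / λ_sys = 6080 h

6080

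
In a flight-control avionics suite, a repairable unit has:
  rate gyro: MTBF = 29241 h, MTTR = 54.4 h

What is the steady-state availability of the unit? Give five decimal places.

A(rate gyro) = MTBF/(MTBF+MTTR) = 29241/(29241+54.4) = 0.99814

0.99814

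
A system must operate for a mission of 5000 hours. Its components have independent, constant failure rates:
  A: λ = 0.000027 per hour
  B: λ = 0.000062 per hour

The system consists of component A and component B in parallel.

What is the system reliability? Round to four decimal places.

R(A) = exp(−0.000027 × 5000) = 0.873716
R(B) = exp(−0.000062 × 5000) = 0.733447
Parallel (A and B): 1 − (1 − 0.873716)(1 − 0.733447) = 0.9663

0.9663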